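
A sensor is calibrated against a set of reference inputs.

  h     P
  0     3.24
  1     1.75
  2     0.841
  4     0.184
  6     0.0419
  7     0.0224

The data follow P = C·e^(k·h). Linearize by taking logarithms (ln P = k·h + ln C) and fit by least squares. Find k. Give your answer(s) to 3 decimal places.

k = -0.725

With ln Pᵢ as the transformed response and hᵢ as the regressor:
Σh = 20.0000, Σ(h)² = 106.0000, Σln P = -7.1020, Σh·ln P = -52.1837.
Equations: 106.0000·k + 20.0000·ln C = -52.1837;  20.0000·k + 6·ln C = -7.1020.
Δ = 106.0000·6 − (20.0000)² = 236.0000; k = (-52.1837·6 − 20.0000·-7.1020)/236.0000 = -0.72484, ln C = (106.0000·-7.1020 − 20.0000·-52.1837)/236.0000 = 1.23248.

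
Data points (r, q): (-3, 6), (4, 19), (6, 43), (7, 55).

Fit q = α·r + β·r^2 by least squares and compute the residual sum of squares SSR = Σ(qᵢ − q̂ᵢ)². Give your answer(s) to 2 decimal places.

SSR = 2.77

Entries of AᵀA: Σr·r = 110, Σr·r^2 = 596, Σr^2·r^2 = 4034.
Moment sums: Σr·q = 701, Σr^2·q = 4601.
Normal equations: [[110, 596]; [596, 4034]]·[α, β]ᵀ = [701, 4601]ᵀ.
Eliminating β: 4034·(row 1) − 596·(row 2) gives 88524·α = 4034·701 − 596·4601 = 85638, so α = 14273/14754.
Then β = (4601 − 596·(14273/14754))/4034 = 14719/14754.
Residuals: -188/2459, -2045/2459, 3150/2459, -1612/2459; SSR = 6807/2459.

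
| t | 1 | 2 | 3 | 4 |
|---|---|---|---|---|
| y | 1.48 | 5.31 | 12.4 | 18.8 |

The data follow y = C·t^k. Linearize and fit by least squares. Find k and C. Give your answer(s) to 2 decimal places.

k = 1.86, C = 1.49

Let Y = ln y. Fitting Y = k·ln t + ln C by least squares:
Σln t = 3.1781, Σ(ln t)² = 3.6092, Σln y = 7.5132, Σln t·ln y = 7.9904.
Equations: 3.6092·k + 3.1781·ln C = 7.9904;  3.1781·k + 4·ln C = 7.5132.
Solving (det = 4.3368): k = 1.86413, ln C = 0.39722, so C = exp(0.39722) = 1.48768.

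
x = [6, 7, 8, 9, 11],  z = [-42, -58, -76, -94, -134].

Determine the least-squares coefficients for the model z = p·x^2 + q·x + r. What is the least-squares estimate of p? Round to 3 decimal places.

Setting ∂/∂p … = 0 gives: 28995·p + 3131·q + 351·r = -33046;  3131·p + 351·q + 41·r = -3586;  351·p + 41·q + 5·r = -404.
(Σx^2·x^2 = 28995, Σx^2·x = 3131, Σx^2 = 351, Σx·x = 351, Σx = 41, Σ1 = 5, Σx^2·z = -33046, Σx·z = -3586, Σz = -404.)
Inverting the 3×3 Gram matrix, [p, q, r]ᵀ = [-345/679, -6641/679, 23812/679]ᵀ.

p = -0.508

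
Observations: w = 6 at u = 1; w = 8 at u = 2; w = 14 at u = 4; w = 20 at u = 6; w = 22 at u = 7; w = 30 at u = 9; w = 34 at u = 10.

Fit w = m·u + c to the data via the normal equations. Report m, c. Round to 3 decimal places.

m = 3.090, c = 1.926

Sums needed: Σu·u = 287, Σu = 39, Σ1 = 7.
And Σu·w = 962, Σw = 134.
AᵀA·[m, c]ᵀ = Aᵀw becomes [[287, 39]; [39, 7]]·[m, c]ᵀ = [962, 134]ᵀ.
Eliminating c: 7·(row 1) − 39·(row 2) gives 488·m = 7·962 − 39·134 = 1508, so m = 377/122.
Then c = (134 − 39·(377/122))/7 = 235/122.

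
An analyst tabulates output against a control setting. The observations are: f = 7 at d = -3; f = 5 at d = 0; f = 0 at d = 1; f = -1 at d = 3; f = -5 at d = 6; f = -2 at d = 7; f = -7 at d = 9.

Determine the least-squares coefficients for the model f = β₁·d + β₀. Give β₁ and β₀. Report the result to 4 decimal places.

Sums needed: Σd·d = 185, Σd = 23, Σ1 = 7.
Moment sums: Σd·f = -131, Σf = -3.
Determinant 185·7 − 23² = 766.
β₁ = ((-131)·7 − 23·(-3))/766 = -424/383; β₀ = (185·(-3) − 23·(-131))/766 = 1229/383.

β₁ = -1.1070, β₀ = 3.2089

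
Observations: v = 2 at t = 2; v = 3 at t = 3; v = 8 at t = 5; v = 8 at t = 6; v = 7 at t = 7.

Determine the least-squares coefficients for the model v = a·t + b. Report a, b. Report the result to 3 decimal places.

a = 1.233, b = -0.070

Sums needed: Σt·t = 123, Σt = 23, Σ1 = 5.
Moment sums: Σt·v = 150, Σv = 28.
So XᵀX·[a, b]ᵀ = Xᵀv: [[123, 23]; [23, 5]]·[a, b]ᵀ = [150, 28]ᵀ.
Eliminating b: 5·(row 1) − 23·(row 2) gives 86·a = 5·150 − 23·28 = 106, so a = 53/43.
Then b = (28 − 23·(53/43))/5 = -3/43.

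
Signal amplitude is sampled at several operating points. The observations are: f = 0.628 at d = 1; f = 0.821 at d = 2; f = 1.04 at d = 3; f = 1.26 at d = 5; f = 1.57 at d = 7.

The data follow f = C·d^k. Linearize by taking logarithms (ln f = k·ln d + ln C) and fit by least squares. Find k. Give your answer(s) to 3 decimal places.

k = 0.466

Let Y = ln f. Fitting Y = k·ln d + ln C by least squares:
XᵀX = [[8.0643, 5.3471]; [5.3471, 5]], rhs = [1.1561, 0.0590]ᵀ  (here Σln d = 5.3471, Σ(ln d)² = 8.0643, Σln f = 0.0590, Σln d·ln f = 1.1561).
Δ = 8.0643·5 − (5.3471)² = 11.7297; k = (1.1561·5 − 5.3471·0.0590)/11.7297 = 0.46593, ln C = (8.0643·0.0590 − 5.3471·1.1561)/11.7297 = -0.48648.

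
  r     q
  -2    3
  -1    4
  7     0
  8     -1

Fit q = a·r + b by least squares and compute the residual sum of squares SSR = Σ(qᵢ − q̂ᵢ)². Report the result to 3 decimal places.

SSR = 1.195

The normal equations are: 118·a + 12·b = -18;  12·a + 4·b = 6.
(Σr·r = 118, Σr = 12, Σ1 = 4, Σr·q = -18, Σq = 6.)
Determinant 118·4 − 12² = 328.
a = ((-18)·4 − 12·6)/328 = -18/41; b = (118·6 − 12·(-18))/328 = 231/82.
Residuals: -57/82, 61/82, 21/82, -25/82; SSR = 49/41.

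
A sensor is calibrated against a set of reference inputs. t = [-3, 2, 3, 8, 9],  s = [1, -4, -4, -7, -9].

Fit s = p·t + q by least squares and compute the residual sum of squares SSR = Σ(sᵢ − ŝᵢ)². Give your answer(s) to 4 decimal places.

From the data, Σt·t = 167, Σt = 19, Σ1 = 5.
For Aᵀs: Σt·s = -160, Σs = -23.
Δ = 167·5 − 19² = 474.
p = ((-160)·5 − 19·(-23))/474 = -121/158; q = (167·(-23) − 19·(-160))/474 = -267/158.
Residuals: 31/79, -123/158, -1/79, 129/158, -33/79; SSR = 253/158.

SSR = 1.6013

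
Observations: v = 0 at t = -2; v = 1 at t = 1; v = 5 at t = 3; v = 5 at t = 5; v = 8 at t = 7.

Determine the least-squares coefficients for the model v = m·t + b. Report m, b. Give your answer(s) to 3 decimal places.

m = 0.898, b = 1.287

Setting ∂/∂m … = 0 gives: 88·m + 14·b = 97;  14·m + 5·b = 19.
Eliminating b: 5·(row 1) − 14·(row 2) gives 244·m = 5·97 − 14·19 = 219, so m = 219/244.
Then b = (19 − 14·(219/244))/5 = 157/122.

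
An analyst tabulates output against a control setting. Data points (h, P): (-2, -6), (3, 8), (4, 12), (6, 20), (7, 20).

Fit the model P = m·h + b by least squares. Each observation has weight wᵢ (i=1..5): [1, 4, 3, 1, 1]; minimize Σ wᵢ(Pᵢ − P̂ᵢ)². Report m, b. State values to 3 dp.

Normal-equation sums: Σwᵢ·h·h = 173, Σwᵢ·h = 35, Σwᵢ·1 = 10.
Right-hand side: Σwᵢ·h·P = 512, Σwᵢ·P = 102.
XᵀWX·[m, b]ᵀ = XᵀWP becomes [[173, 35]; [35, 10]]·[m, b]ᵀ = [512, 102]ᵀ.
Eliminating b: 10·(row 1) − 35·(row 2) gives 505·m = 10·512 − 35·102 = 1550, so m = 310/101.
Then b = (102 − 35·(310/101))/10 = -274/505.

m = 3.069, b = -0.543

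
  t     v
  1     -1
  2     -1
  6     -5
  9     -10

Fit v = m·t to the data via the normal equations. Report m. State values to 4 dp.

Compute the Gram sums: Σt·t = 122.
And Σt·v = -123.
MᵀM·[m]ᵀ = Mᵀv becomes [[122]]·[m]ᵀ = [-123]ᵀ.
Hence m = -123 / 122 ≈ -1.0082.

m = -1.0082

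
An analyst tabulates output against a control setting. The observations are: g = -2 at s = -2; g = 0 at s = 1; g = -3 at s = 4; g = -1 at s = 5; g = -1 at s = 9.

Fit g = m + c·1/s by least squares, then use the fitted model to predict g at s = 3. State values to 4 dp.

ĝ = -1.2486

Sums needed: Σ1 = 5, Σ1/s = 191/180, Σ1/s·1/s = 44221/32400.
Moment sums: Σg = -7, Σ1/s·g = -11/180.
So XᵀX·[m, c]ᵀ = Xᵀg: [[5, 191/180]; [191/180, 44221/32400]]·[m, c]ᵀ = [-7, -11/180]ᵀ.
Δ = 5·(44221/32400) − (191/180)² = 11539/2025.
m = ((-7)·(44221/32400) − (191/180)·(-11/180))/(11539/2025) = -153723/92312; c = (5·(-11/180) − (191/180)·(-7))/(11539/2025) = 28845/23078.
At s = 3: ĝ = (-153723/92312)·(1) + (28845/23078)·(1/3) = -115263/92312.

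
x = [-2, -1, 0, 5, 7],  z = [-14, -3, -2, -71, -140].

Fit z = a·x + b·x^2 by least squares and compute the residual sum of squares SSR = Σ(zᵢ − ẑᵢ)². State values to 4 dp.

SSR = 5.2307

Sums needed: Σx·x = 79, Σx·x^2 = 459, Σx^2·x^2 = 3043.
Right-hand side: Σx·z = -1304, Σx^2·z = -8694.
Normal equations: [[79, 459]; [459, 3043]]·[a, b]ᵀ = [-1304, -8694]ᵀ.
Δ = 79·3043 − 459² = 29716.
a = ((-1304)·3043 − 459·(-8694))/29716 = 661/874; b = (79·(-8694) − 459·(-1304))/29716 = -44145/14858.
Residuals: -4479/7429, 5404/7429, -2, -3739/7429, 2163/7429; SSR = 38859/7429.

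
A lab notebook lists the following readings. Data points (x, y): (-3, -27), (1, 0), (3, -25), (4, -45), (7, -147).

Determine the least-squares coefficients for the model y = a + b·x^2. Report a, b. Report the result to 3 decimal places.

a = 2.380, b = -3.046

Sums needed: Σ1 = 5, Σx^2 = 84, Σx^2·x^2 = 2820.
And Σy = -244, Σx^2·y = -8391.
MᵀM·[a, b]ᵀ = Mᵀy becomes [[5, 84]; [84, 2820]]·[a, b]ᵀ = [-244, -8391]ᵀ.
Eliminating b: 2820·(row 1) − 84·(row 2) gives 7044·a = 2820·(-244) − 84·(-8391) = 16764, so a = 1397/587.
Then b = ((-8391) − 84·(1397/587))/2820 = -7153/2348.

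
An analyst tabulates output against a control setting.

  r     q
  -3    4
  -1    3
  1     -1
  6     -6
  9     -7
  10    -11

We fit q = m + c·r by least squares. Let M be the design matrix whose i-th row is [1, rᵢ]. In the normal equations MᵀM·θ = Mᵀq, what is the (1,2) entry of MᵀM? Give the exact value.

Row 1 ↔ basis 1, column 2 ↔ basis r, so (MᵀM)_{1,2} = Σᵢ r = (1)·(-3) + (1)·(-1) + (1)·(1) + (1)·(6) + (1)·(9) + (1)·(10) = 22.

22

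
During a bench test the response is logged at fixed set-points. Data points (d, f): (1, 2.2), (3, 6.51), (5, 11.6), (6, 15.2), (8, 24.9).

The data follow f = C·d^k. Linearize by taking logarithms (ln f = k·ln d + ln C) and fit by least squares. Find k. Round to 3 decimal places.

k = 1.131

Taking logs, ln f = k·ln d + ln C, so regress ln f on ln d.
XᵀX = [[11.3317, 6.5793]; [6.5793, 5]], rhs = [17.5639, 11.0490]ᵀ  (here Σln d = 6.5793, Σ(ln d)² = 11.3317, Σln f = 11.0490, Σln d·ln f = 17.5639).
Slope k = (n·Σln d·ln f − Σln d·Σln f)/(n·Σ(ln d)² − (Σln d)²) = (5·17.5639 − 6.5793·11.0490)/13.3720 = 1.13112; ln C = (Σln f − k·Σln d)/n = 0.72141.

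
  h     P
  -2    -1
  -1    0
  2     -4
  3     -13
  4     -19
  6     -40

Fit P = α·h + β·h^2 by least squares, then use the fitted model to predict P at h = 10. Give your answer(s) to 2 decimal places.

With design matrix X, XᵀX = [[70, 306]; [306, 1666]] and XᵀP = [-361, -1881]ᵀ.
det = 70·1666 − 306² = 22984.
α = ((-361)·1666 − 306·(-1881))/22984 = -190/169; β = (70·(-1881) − 306·(-361))/22984 = -5301/5746.
At h = 10: P̂ = (-190/169)·(10) + (-5301/5746)·(100) = -297350/2873.

P̂ = -103.50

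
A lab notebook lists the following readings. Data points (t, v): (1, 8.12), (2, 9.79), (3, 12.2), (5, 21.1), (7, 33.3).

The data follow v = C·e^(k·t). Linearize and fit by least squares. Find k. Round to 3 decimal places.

k = 0.241

Taking logs, ln v = k·t + ln C, so regress ln v on t.
AᵀA = [[88.0000, 18.0000]; [18.0000, 5]], rhs = [53.9466, 13.4320]ᵀ  (here Σt = 18.0000, Σ(t)² = 88.0000, Σln v = 13.4320, Σt·ln v = 53.9466).
Solving (det = 116.0000): k = 0.24102, ln C = 1.81873.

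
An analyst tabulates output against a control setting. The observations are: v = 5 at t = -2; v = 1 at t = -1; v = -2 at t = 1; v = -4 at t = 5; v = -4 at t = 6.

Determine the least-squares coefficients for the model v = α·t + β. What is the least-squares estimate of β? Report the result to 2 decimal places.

Compute the Gram sums: Σt·t = 67, Σt = 9, Σ1 = 5.
Moment sums: Σt·v = -57, Σv = -4.
So AᵀA·[α, β]ᵀ = Aᵀv: [[67, 9]; [9, 5]]·[α, β]ᵀ = [-57, -4]ᵀ.
Eliminating β: 5·(row 1) − 9·(row 2) gives 254·α = 5·(-57) − 9·(-4) = -249, so α = -249/254.
Then β = ((-4) − 9·(-249/254))/5 = 245/254.

β = 0.96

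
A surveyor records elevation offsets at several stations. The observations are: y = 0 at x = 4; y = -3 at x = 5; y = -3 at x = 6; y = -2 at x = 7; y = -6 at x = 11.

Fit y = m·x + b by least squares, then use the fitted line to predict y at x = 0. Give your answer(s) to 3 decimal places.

Entries of AᵀA: Σx·x = 247, Σx = 33, Σ1 = 5.
And Σx·y = -113, Σy = -14.
det = 247·5 − 33² = 146.
m = ((-113)·5 − 33·(-14))/146 = -103/146; b = (247·(-14) − 33·(-113))/146 = 271/146.
At x = 0: ŷ = (-103/146)·(0) + (271/146)·(1) = 271/146.

ŷ = 1.856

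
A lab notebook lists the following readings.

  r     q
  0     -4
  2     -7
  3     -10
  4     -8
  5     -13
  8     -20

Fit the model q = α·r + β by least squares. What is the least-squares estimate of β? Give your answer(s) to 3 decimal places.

β = -3.098

The normal system MᵀM·[α, β]ᵀ = Mᵀq is [[118, 22]; [22, 6]]·[α, β]ᵀ = [-301, -62]ᵀ.
Eliminating β: 6·(row 1) − 22·(row 2) gives 224·α = 6·(-301) − 22·(-62) = -442, so α = -221/112.
Then β = ((-62) − 22·(-221/112))/6 = -347/112.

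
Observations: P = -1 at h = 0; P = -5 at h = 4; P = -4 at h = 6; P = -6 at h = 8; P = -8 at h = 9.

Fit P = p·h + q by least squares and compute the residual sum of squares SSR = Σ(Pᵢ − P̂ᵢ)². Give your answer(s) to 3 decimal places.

SSR = 3.688

Sums needed: Σh·h = 197, Σh = 27, Σ1 = 5.
And Σh·P = -164, ΣP = -24.
Eliminating q: 5·(row 1) − 27·(row 2) gives 256·p = 5·(-164) − 27·(-24) = -172, so p = -43/64.
Then q = ((-24) − 27·(-43/64))/5 = -75/64.
Residuals: 11/64, -73/64, 77/64, 35/64, -25/32; SSR = 59/16.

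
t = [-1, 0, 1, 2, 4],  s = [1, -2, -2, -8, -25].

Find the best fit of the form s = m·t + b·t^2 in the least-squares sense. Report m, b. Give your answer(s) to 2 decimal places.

With design matrix X, XᵀX = [[22, 72]; [72, 274]] and Xᵀs = [-119, -433]ᵀ.
det = 22·274 − 72² = 844.
m = ((-119)·274 − 72·(-433))/844 = -715/422; b = (22·(-433) − 72·(-119))/844 = -479/422.

m = -1.69, b = -1.14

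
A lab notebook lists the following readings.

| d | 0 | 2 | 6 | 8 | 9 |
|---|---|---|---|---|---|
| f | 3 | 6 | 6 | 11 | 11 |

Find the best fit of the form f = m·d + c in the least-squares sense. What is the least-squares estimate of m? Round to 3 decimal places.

m = 0.833

Compute the Gram sums: Σd·d = 185, Σd = 25, Σ1 = 5.
Right-hand side: Σd·f = 235, Σf = 37.
Normal equations: [[185, 25]; [25, 5]]·[m, c]ᵀ = [235, 37]ᵀ.
det = 185·5 − 25² = 300.
m = (235·5 − 25·37)/300 = 5/6; c = (185·37 − 25·235)/300 = 97/30.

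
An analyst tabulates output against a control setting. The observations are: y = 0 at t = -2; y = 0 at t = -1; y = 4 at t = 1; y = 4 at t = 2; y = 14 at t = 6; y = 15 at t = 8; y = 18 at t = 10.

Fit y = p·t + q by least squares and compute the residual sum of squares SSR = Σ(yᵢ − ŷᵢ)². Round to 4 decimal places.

Normal-equation sums: Σt·t = 210, Σt = 24, Σ1 = 7.
And Σt·y = 396, Σy = 55.
XᵀX·[p, q]ᵀ = Xᵀy becomes [[210, 24]; [24, 7]]·[p, q]ᵀ = [396, 55]ᵀ.
Δ = 210·7 − 24² = 894.
p = (396·7 − 24·55)/894 = 242/149; q = (210·55 − 24·396)/894 = 341/149.
Residuals: 143/149, -99/149, 13/149, -229/149, 293/149, -42/149, -79/149; SSR = 1186/149.

SSR = 7.9597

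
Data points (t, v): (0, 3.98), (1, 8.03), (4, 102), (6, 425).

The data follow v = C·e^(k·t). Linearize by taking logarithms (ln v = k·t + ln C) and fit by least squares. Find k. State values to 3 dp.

Taking logs, ln v = k·t + ln C, so regress ln v on t.
Over the data: Σt = 11.0000, Σ(t)² = 53.0000, Σln v = 14.1415, Σt·ln v = 56.8956.
Normal system: [[53.0000, 11.0000]; [11.0000, 4]]·[k, ln C]ᵀ = [56.8956, 14.1415]ᵀ.
Solving (det = 91.0000): k = 0.79149, ln C = 1.35878.

k = 0.791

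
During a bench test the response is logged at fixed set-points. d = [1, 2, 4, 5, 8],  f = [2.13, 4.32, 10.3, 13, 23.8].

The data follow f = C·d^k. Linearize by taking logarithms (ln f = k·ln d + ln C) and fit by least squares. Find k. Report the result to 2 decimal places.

k = 1.16

Taking logs, ln f = k·ln d + ln C, so regress ln f on ln d.
Σln d = 5.7683, Σ(ln d)² = 9.3166, Σln f = 10.2862, Σln d·ln f = 14.9666.
Equations: 9.3166·k + 5.7683·ln C = 14.9666;  5.7683·k + 5·ln C = 10.2862.
Slope k = (n·Σln d·ln f − Σln d·Σln f)/(n·Σ(ln d)² − (Σln d)²) = (5·14.9666 − 5.7683·10.2862)/13.3096 = 1.16450; ln C = (Σln f − k·Σln d)/n = 0.71379.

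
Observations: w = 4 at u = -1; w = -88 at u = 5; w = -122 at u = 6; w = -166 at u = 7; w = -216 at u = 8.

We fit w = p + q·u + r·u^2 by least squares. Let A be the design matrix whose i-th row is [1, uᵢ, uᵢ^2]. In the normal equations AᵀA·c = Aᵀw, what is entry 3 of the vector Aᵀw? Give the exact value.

-28546

Entry 3 ↔ basis u^2, so (Aᵀw)_{3} = Σᵢ (u^2)·wᵢ = (1)·(4) + (25)·(-88) + (36)·(-122) + (49)·(-166) + (64)·(-216) = -28546.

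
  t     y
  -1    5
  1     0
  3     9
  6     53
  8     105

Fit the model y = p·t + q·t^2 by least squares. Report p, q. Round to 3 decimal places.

Compute the Gram sums: Σt·t = 111, Σt·t^2 = 755, Σt^2·t^2 = 5475.
Right-hand side: Σt·y = 1180, Σt^2·y = 8714.
So XᵀX·[p, q]ᵀ = Xᵀy: [[111, 755]; [755, 5475]]·[p, q]ᵀ = [1180, 8714]ᵀ.
Δ = 111·5475 − 755² = 37700.
p = (1180·5475 − 755·8714)/37700 = -11857/3770; q = (111·8714 − 755·1180)/37700 = 38177/18850.

p = -3.145, q = 2.025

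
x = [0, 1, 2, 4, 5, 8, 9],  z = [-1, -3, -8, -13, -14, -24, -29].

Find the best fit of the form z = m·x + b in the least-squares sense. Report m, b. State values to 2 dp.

The normal equations are: 191·m + 29·b = -594;  29·m + 7·b = -92.
Determinant 191·7 − 29² = 496.
m = ((-594)·7 − 29·(-92))/496 = -745/248; b = (191·(-92) − 29·(-594))/496 = -173/248.

m = -3.00, b = -0.70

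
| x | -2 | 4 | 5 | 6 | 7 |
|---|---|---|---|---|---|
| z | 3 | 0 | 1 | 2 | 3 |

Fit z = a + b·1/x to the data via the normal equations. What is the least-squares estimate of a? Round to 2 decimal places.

a = 1.93

The normal equations are: 5·a + (109/420)·b = 9;  (109/420)·a + (70681/176400)·b = -113/210.
(Σ1 = 5, Σ1/x = 109/420, Σ1/x·1/x = 70681/176400, Σz = 9, Σ1/x·z = -113/210.)
Δ = 5·(70681/176400) − (109/420)² = 85381/44100.
a = (9·(70681/176400) − (109/420)·(-113/210))/(85381/44100) = 660763/341524; b = (5·(-113/210) − (109/420)·9)/(85381/44100) = -221655/85381.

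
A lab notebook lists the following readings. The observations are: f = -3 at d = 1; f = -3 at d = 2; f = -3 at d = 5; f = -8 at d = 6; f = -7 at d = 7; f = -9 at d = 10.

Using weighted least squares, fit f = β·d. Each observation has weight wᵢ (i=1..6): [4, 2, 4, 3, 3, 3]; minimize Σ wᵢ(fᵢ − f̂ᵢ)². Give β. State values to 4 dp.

β = -0.9670

With design matrix M, MᵀWM = [[667]] and MᵀWf = [-645]ᵀ.
Hence β = -645 / 667 ≈ -0.967016.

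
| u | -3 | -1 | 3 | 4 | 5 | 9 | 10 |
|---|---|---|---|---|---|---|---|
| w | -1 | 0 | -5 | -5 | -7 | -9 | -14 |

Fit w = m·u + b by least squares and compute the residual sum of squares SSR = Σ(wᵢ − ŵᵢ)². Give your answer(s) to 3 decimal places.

The normal system XᵀX·[m, b]ᵀ = Xᵀw is [[241, 27]; [27, 7]]·[m, b]ᵀ = [-288, -41]ᵀ.
Δ = 241·7 − 27² = 958.
m = ((-288)·7 − 27·(-41))/958 = -909/958; b = (241·(-41) − 27·(-288))/958 = -2105/958.
Residuals: -790/479, 598/479, 21/479, 951/958, -28/479, 832/479, -2217/958; SSR = 13069/958.

SSR = 13.642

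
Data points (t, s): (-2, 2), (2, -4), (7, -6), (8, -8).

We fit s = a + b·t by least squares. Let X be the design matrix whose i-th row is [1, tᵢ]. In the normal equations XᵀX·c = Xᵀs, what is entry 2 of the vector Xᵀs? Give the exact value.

-118

Entry 2 ↔ basis t, so (Xᵀs)_{2} = Σᵢ (t)·sᵢ = (-2)·(2) + (2)·(-4) + (7)·(-6) + (8)·(-8) = -118.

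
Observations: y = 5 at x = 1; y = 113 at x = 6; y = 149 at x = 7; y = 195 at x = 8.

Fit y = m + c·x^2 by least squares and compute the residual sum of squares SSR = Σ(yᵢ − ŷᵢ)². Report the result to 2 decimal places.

Compute the Gram sums: Σ1 = 4, Σx^2 = 150, Σx^2·x^2 = 7794.
Moment sums: Σy = 462, Σx^2·y = 23854.
AᵀA·[m, c]ᵀ = Aᵀy becomes [[4, 150]; [150, 7794]]·[m, c]ᵀ = [462, 23854]ᵀ.
Eliminating c: 7794·(row 1) − 150·(row 2) gives 8676·m = 7794·462 − 150·23854 = 22728, so m = 1894/723.
Then c = (23854 − 150·(1894/723))/7794 = 6529/2169.
Residuals: -1366/2169, 1457/723, -2422/2169, -583/2169; SSR = 12530/2169.

SSR = 5.78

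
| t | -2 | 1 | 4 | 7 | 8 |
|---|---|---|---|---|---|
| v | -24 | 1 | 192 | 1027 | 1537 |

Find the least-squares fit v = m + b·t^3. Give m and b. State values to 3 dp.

XᵀX·[m, b]ᵀ = Xᵀv reads: 5·m + 912·b = 2733;  912·m + 383954·b = 1151686.
(Σ1 = 5, Σt^3 = 912, Σt^3·t^3 = 383954, Σv = 2733, Σt^3·v = 1151686.)
det = 5·383954 − 912² = 1088026.
m = (2733·383954 − 912·1151686)/1088026 = -495675/544013; b = (5·1151686 − 912·2733)/1088026 = 1632967/544013.

m = -0.911, b = 3.002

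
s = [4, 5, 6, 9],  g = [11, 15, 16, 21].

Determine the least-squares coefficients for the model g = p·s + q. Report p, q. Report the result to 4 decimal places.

Sums needed: Σs·s = 158, Σs = 24, Σ1 = 4.
For Aᵀg: Σs·g = 404, Σg = 63.
Normal equations: [[158, 24]; [24, 4]]·[p, q]ᵀ = [404, 63]ᵀ.
Eliminating q: 4·(row 1) − 24·(row 2) gives 56·p = 4·404 − 24·63 = 104, so p = 13/7.
Then q = (63 − 24·(13/7))/4 = 129/28.

p = 1.8571, q = 4.6071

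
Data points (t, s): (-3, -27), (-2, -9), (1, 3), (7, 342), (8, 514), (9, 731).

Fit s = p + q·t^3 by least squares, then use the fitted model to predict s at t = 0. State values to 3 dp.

ŝ = 0.103

Sums needed: Σ1 = 6, Σt^3 = 1550, Σt^3·t^3 = 912028.
Right-hand side: Σs = 1554, Σt^3·s = 914177.
Determinant 6·912028 − 1550² = 3069668.
p = (1554·912028 − 1550·914177)/3069668 = 158581/1534834; q = (6·914177 − 1550·1554)/3069668 = 1538181/1534834.
At t = 0: ŝ = (158581/1534834)·(1) + (1538181/1534834)·(0) = 158581/1534834.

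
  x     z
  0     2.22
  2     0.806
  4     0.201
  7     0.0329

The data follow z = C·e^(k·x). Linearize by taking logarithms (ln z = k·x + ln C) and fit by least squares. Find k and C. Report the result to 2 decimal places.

k = -0.61, C = 2.40

Linearized form: ln z = k·x + ln C. From the 4 transformed points,
Sums: Σx = 13.0000, Σ(x)² = 69.0000, Σln z = -4.4369, Σx·ln z = -30.7491.
Normal system: [[69.0000, 13.0000]; [13.0000, 4]]·[k, ln C]ᵀ = [-30.7491, -4.4369]ᵀ.
Slope k = (n·Σx·ln z − Σx·Σln z)/(n·Σ(x)² − (Σx)²) = (4·-30.7491 − 13.0000·-4.4369)/107.0000 = -0.61044; ln C = (Σln z − k·Σx)/n = 0.87470, so C = exp(0.87470) = 2.39815.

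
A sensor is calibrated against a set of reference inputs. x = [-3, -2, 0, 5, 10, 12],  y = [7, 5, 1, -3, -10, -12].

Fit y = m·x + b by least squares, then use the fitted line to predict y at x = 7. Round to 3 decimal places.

ŷ = -6.073

The normal equations are: 282·m + 22·b = -290;  22·m + 6·b = -12.
Δ = 282·6 − 22² = 1208.
m = ((-290)·6 − 22·(-12))/1208 = -369/302; b = (282·(-12) − 22·(-290))/1208 = 749/302.
At x = 7: ŷ = (-369/302)·(7) + (749/302)·(1) = -917/151.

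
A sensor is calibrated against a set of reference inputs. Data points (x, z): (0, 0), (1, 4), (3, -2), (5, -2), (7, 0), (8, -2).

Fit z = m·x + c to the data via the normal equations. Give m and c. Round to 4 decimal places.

m = -0.3846, c = 1.2051

Normal-equation sums: Σx·x = 148, Σx = 24, Σ1 = 6.
Moment sums: Σx·z = -28, Σz = -2.
So AᵀA·[m, c]ᵀ = Aᵀz: [[148, 24]; [24, 6]]·[m, c]ᵀ = [-28, -2]ᵀ.
Eliminating c: 6·(row 1) − 24·(row 2) gives 312·m = 6·(-28) − 24·(-2) = -120, so m = -5/13.
Then c = ((-2) − 24·(-5/13))/6 = 47/39.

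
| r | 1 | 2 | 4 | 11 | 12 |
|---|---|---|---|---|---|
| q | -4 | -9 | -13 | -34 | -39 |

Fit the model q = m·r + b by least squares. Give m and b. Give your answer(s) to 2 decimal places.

Forming XᵀX = [[286, 30]; [30, 5]] and Xᵀq = [-916, -99]ᵀ gives XᵀX·[m, b]ᵀ = Xᵀq.
Determinant 286·5 − 30² = 530.
m = ((-916)·5 − 30·(-99))/530 = -161/53; b = (286·(-99) − 30·(-916))/530 = -417/265.

m = -3.04, b = -1.57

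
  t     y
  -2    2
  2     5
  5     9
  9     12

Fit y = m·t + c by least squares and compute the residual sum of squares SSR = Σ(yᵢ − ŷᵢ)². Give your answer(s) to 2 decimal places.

From the data, Σt·t = 114, Σt = 14, Σ1 = 4.
Right-hand side: Σt·y = 159, Σy = 28.
Normal equations: [[114, 14]; [14, 4]]·[m, c]ᵀ = [159, 28]ᵀ.
Determinant 114·4 − 14² = 260.
m = (159·4 − 14·28)/260 = 61/65; c = (114·28 − 14·159)/260 = 483/130.
Residuals: 21/130, -77/130, 77/130, -21/130; SSR = 49/65.

SSR = 0.75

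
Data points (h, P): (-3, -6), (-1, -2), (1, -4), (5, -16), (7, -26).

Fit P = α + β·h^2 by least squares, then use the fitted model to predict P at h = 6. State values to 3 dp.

The normal system MᵀM·[α, β]ᵀ = MᵀP is [[5, 85]; [85, 3109]]·[α, β]ᵀ = [-54, -1734]ᵀ.
Eliminating β: 3109·(row 1) − 85·(row 2) gives 8320·α = 3109·(-54) − 85·(-1734) = -20496, so α = -1281/520.
Then β = ((-1734) − 85·(-1281/520))/3109 = -51/104.
At h = 6: P̂ = (-1281/520)·(1) + (-51/104)·(36) = -10461/520.

P̂ = -20.117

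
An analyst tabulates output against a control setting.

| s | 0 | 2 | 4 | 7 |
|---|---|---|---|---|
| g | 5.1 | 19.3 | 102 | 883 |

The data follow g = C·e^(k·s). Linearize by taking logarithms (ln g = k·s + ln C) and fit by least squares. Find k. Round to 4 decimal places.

Taking logs, ln g = k·s + ln C, so regress ln g on s.
Sums: Σs = 13.0000, Σ(s)² = 69.0000, Σln g = 15.9976, Σs·ln g = 71.9034.
Normal system: [[69.0000, 13.0000]; [13.0000, 4]]·[k, ln C]ᵀ = [71.9034, 15.9976]ᵀ.
Slope k = (n·Σs·ln g − Σs·Σln g)/(n·Σ(s)² − (Σs)²) = (4·71.9034 − 13.0000·15.9976)/107.0000 = 0.74434; ln C = (Σln g − k·Σs)/n = 1.58031.

k = 0.7443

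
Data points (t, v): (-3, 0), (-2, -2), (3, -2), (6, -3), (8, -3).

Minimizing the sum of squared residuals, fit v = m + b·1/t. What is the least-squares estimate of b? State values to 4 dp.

b = -1.8904

Normal-equation sums: Σ1 = 5, Σ1/t = -5/24, Σ1/t·1/t = 33/64.
Moment sums: Σv = -10, Σ1/t·v = -13/24.
AᵀA·[m, b]ᵀ = Aᵀv becomes [[5, -5/24]; [-5/24, 33/64]]·[m, b]ᵀ = [-10, -13/24]ᵀ.
Eliminating b: (33/64)·(row 1) − (-5/24)·(row 2) gives (365/144)·m = (33/64)·(-10) − (-5/24)·(-13/24) = -3035/576, so m = -607/292.
Then b = ((-13/24) − (-5/24)·(-607/292))/(33/64) = -138/73.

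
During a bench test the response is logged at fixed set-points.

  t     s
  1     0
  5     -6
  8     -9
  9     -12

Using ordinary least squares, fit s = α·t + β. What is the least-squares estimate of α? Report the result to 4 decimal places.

α = -1.4129

Normal-equation sums: Σt·t = 171, Σt = 23, Σ1 = 4.
Moment sums: Σt·s = -210, Σs = -27.
So AᵀA·[α, β]ᵀ = Aᵀs: [[171, 23]; [23, 4]]·[α, β]ᵀ = [-210, -27]ᵀ.
Eliminating β: 4·(row 1) − 23·(row 2) gives 155·α = 4·(-210) − 23·(-27) = -219, so α = -219/155.
Then β = ((-27) − 23·(-219/155))/4 = 213/155.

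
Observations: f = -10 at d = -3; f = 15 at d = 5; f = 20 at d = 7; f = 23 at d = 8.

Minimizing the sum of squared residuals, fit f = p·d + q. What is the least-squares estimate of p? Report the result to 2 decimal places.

p = 3.01

Setting ∂/∂p … = 0 gives: 147·p + 17·q = 429;  17·p + 4·q = 48.
(Σd·d = 147, Σd = 17, Σ1 = 4, Σd·f = 429, Σf = 48.)
Δ = 147·4 − 17² = 299.
p = (429·4 − 17·48)/299 = 900/299; q = (147·48 − 17·429)/299 = -237/299.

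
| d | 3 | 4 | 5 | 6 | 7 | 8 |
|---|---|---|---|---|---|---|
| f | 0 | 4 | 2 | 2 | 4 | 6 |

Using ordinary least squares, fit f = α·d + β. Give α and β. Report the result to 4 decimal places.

Entries of AᵀA: Σd·d = 199, Σd = 33, Σ1 = 6.
For Aᵀf: Σd·f = 114, Σf = 18.
So AᵀA·[α, β]ᵀ = Aᵀf: [[199, 33]; [33, 6]]·[α, β]ᵀ = [114, 18]ᵀ.
Δ = 199·6 − 33² = 105.
α = (114·6 − 33·18)/105 = 6/7; β = (199·18 − 33·114)/105 = -12/7.

α = 0.8571, β = -1.7143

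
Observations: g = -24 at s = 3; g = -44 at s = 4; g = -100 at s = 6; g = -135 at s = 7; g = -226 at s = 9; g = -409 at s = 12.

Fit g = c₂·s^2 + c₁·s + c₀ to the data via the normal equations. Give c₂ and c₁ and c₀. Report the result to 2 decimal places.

c₂ = -2.99, c₁ = 2.21, c₀ = -4.42

Entries of MᵀM: Σs^2·s^2 = 31331, Σs^2·s = 3107, Σs^2 = 335, Σs·s = 335, Σs = 41, Σ1 = 6.
Right-hand side: Σs^2·g = -88337, Σs·g = -8735, Σg = -938.
Solving the 3×3 system (Gaussian elimination) gives c₂ = -359/120, c₁ = 1859/840, c₀ = -619/140.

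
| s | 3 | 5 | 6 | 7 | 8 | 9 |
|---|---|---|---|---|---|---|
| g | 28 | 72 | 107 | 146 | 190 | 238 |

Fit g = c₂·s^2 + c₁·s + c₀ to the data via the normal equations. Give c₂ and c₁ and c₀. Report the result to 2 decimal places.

Sums needed: Σs^2·s^2 = 15060, Σs^2·s = 1952, Σs^2 = 264, Σs·s = 264, Σs = 38, Σ1 = 6.
Right-hand side: Σs^2·g = 44496, Σs·g = 5770, Σg = 781.
So MᵀM·[c₂, c₁, c₀]ᵀ = Mᵀg: [[15060, 1952, 264]; [1952, 264, 38]; [264, 38, 6]]·[c₂, c₁, c₀]ᵀ = [44496, 5770, 781]ᵀ.
Row-reducing yields c₂ = 62/21, c₁ = -9/70, c₀ = 113/105.

c₂ = 2.95, c₁ = -0.13, c₀ = 1.08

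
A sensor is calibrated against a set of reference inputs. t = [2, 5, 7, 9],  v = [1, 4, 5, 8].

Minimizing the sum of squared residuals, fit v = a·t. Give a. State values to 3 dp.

Forming MᵀM = [[159]] and Mᵀv = [129]ᵀ gives MᵀM·[a]ᵀ = Mᵀv.
a = 129/159 = 0.811321.

a = 0.811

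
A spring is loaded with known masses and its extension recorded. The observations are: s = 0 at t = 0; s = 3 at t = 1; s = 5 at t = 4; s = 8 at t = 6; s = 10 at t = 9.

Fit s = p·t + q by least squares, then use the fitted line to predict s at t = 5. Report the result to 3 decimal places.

ŝ = 6.256

Normal-equation sums: Σt·t = 134, Σt = 20, Σ1 = 5.
Right-hand side: Σt·s = 161, Σs = 26.
MᵀM·[p, q]ᵀ = Mᵀs becomes [[134, 20]; [20, 5]]·[p, q]ᵀ = [161, 26]ᵀ.
Eliminating q: 5·(row 1) − 20·(row 2) gives 270·p = 5·161 − 20·26 = 285, so p = 19/18.
Then q = (26 − 20·(19/18))/5 = 44/45.
At t = 5: ŝ = (19/18)·(5) + (44/45)·(1) = 563/90.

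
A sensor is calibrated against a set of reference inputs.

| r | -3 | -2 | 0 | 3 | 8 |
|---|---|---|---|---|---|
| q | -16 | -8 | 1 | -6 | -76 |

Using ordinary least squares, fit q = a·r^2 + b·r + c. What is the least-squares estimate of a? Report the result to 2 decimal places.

a = -1.42

Forming XᵀX = [[4274, 504, 86]; [504, 86, 6]; [86, 6, 5]] and Xᵀq = [-5094, -562, -105]ᵀ gives XᵀX·[a, b, c]ᵀ = Xᵀq.
Solving the 3×3 system (Gaussian elimination) gives a = -35144/24829, b = 41374/24829, c = 33419/24829.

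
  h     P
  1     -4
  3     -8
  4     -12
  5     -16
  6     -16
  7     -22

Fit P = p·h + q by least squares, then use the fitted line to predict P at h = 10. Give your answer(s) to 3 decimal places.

The normal equations are: 136·p + 26·q = -406;  26·p + 6·q = -78.
det = 136·6 − 26² = 140.
p = ((-406)·6 − 26·(-78))/140 = -102/35; q = (136·(-78) − 26·(-406))/140 = -13/35.
At h = 10: P̂ = (-102/35)·(10) + (-13/35)·(1) = -1033/35.

P̂ = -29.514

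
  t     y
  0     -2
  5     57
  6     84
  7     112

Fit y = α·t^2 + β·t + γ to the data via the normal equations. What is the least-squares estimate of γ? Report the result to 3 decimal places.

γ = -2.032

Forming XᵀX = [[4322, 684, 110]; [684, 110, 18]; [110, 18, 4]] and Xᵀy = [9937, 1573, 251]ᵀ gives XᵀX·[α, β, γ]ᵀ = Xᵀy.
Solving the 3×3 system (Gaussian elimination) gives α = 4179/1892, β = 1699/1892, γ = -3845/1892.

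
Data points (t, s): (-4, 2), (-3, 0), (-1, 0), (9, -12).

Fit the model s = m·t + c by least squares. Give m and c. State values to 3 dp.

The normal system MᵀM·[m, c]ᵀ = Mᵀs is [[107, 1]; [1, 4]]·[m, c]ᵀ = [-116, -10]ᵀ.
Δ = 107·4 − 1² = 427.
m = ((-116)·4 − 1·(-10))/427 = -454/427; c = (107·(-10) − 1·(-116))/427 = -954/427.

m = -1.063, c = -2.234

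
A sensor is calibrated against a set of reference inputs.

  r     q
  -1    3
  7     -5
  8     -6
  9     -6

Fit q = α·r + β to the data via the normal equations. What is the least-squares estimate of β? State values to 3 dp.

β = 1.952

The normal system XᵀX·[α, β]ᵀ = Xᵀq is [[195, 23]; [23, 4]]·[α, β]ᵀ = [-140, -14]ᵀ.
Eliminating β: 4·(row 1) − 23·(row 2) gives 251·α = 4·(-140) − 23·(-14) = -238, so α = -238/251.
Then β = ((-14) − 23·(-238/251))/4 = 490/251.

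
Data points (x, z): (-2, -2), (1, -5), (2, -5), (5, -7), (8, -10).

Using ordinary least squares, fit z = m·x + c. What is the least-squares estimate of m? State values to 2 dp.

The normal equations are: 98·m + 14·c = -126;  14·m + 5·c = -29.
(Σx·x = 98, Σx = 14, Σ1 = 5, Σx·z = -126, Σz = -29.)
Eliminating c: 5·(row 1) − 14·(row 2) gives 294·m = 5·(-126) − 14·(-29) = -224, so m = -16/21.
Then c = ((-29) − 14·(-16/21))/5 = -11/3.

m = -0.76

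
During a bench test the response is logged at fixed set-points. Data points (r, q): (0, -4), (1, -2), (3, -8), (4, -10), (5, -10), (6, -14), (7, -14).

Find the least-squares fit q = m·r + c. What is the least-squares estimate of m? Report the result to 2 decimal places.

m = -1.72

Forming MᵀM = [[136, 26]; [26, 7]] and Mᵀq = [-298, -62]ᵀ gives MᵀM·[m, c]ᵀ = Mᵀq.
Determinant 136·7 − 26² = 276.
m = ((-298)·7 − 26·(-62))/276 = -79/46; c = (136·(-62) − 26·(-298))/276 = -57/23.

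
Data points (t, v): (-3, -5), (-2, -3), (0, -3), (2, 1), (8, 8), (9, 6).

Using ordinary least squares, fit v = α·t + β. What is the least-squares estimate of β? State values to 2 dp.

β = -1.71

Entries of XᵀX: Σt·t = 162, Σt = 14, Σ1 = 6.
And Σt·v = 141, Σv = 4.
XᵀX·[α, β]ᵀ = Xᵀv becomes [[162, 14]; [14, 6]]·[α, β]ᵀ = [141, 4]ᵀ.
det = 162·6 − 14² = 776.
α = (141·6 − 14·4)/776 = 395/388; β = (162·4 − 14·141)/776 = -663/388.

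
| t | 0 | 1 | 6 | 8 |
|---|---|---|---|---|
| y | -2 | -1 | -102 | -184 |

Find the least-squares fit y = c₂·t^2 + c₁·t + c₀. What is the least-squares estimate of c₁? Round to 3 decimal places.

c₁ = 1.950

Normal-equation sums: Σt^2·t^2 = 5393, Σt^2·t = 729, Σt^2 = 101, Σt·t = 101, Σt = 15, Σ1 = 4.
And Σt^2·y = -15449, Σt·y = -2085, Σy = -289.
So AᵀA·[c₂, c₁, c₀]ᵀ = Aᵀy: [[5393, 729, 101]; [729, 101, 15]; [101, 15, 4]]·[c₂, c₁, c₀]ᵀ = [-15449, -2085, -289]ᵀ.
Solving the 3×3 system (Gaussian elimination) gives c₂ = -14103/4538, c₁ = 8847/4538, c₀ = -2473/2269.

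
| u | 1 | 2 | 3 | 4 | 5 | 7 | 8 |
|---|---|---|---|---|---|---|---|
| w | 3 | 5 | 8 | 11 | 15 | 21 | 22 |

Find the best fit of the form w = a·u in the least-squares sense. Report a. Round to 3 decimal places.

Compute the Gram sums: Σu·u = 168.
Right-hand side: Σu·w = 479.
Normal equations: [[168]]·[a]ᵀ = [479]ᵀ.
a = 479/168 = 2.85119.

a = 2.851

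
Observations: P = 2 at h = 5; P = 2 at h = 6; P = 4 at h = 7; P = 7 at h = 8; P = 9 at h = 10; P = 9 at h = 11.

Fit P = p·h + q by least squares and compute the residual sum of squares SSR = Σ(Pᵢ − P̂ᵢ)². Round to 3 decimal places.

Entries of MᵀM: Σh·h = 395, Σh = 47, Σ1 = 6.
For MᵀP: Σh·P = 295, ΣP = 33.
So MᵀM·[p, q]ᵀ = MᵀP: [[395, 47]; [47, 6]]·[p, q]ᵀ = [295, 33]ᵀ.
Eliminating q: 6·(row 1) − 47·(row 2) gives 161·p = 6·295 − 47·33 = 219, so p = 219/161.
Then q = (33 − 47·(219/161))/6 = -830/161.
Residuals: 57/161, -162/161, -59/161, 205/161, 89/161, -130/161; SSR = 620/161.

SSR = 3.851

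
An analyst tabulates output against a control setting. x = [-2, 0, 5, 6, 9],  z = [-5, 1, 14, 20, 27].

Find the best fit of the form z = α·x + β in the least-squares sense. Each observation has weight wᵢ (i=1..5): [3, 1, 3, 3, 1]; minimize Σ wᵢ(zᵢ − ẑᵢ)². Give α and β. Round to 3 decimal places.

α = 2.950, β = 0.800

The normal system MᵀWM·[α, β]ᵀ = MᵀWz is [[276, 36]; [36, 11]]·[α, β]ᵀ = [843, 115]ᵀ.
Determinant 276·11 − 36² = 1740.
α = (843·11 − 36·115)/1740 = 59/20; β = (276·115 − 36·843)/1740 = 4/5.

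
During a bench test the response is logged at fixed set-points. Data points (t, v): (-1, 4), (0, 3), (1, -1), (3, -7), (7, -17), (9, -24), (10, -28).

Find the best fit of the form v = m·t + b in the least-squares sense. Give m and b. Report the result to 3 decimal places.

Compute the Gram sums: Σt·t = 241, Σt = 29, Σ1 = 7.
For Mᵀv: Σt·v = -641, Σv = -70.
Eliminating b: 7·(row 1) − 29·(row 2) gives 846·m = 7·(-641) − 29·(-70) = -2457, so m = -273/94.
Then b = ((-70) − 29·(-273/94))/7 = 191/94.

m = -2.904, b = 2.032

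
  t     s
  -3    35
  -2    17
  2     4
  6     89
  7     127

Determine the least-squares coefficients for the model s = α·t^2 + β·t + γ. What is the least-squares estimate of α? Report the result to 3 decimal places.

α = 3.081

XᵀX·[α, β, γ]ᵀ = Xᵀs reads: 3810·α + 532·β + 102·γ = 9826;  532·α + 102·β + 10·γ = 1292;  102·α + 10·β + 5·γ = 272.
Row-reducing yields α = 459/149, β = -19550/6109, γ = -12478/6109.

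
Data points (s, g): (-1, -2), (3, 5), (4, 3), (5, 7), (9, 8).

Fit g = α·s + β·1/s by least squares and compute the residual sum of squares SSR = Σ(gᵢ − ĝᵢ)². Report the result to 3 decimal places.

SSR = 8.549

The normal equations are: 132·α + 5·β = 136;  5·α + (39721/32400)·β = 1207/180.
(Σs·s = 132, Σs·1/s = 5, Σ1/s·1/s = 39721/32400, Σs·g = 136, Σ1/s·g = 1207/180.)
Eliminating β: (39721/32400)·(row 1) − 5·(row 2) gives (369431/2700)·α = (39721/32400)·136 − 5·(1207/180) = 1078939/8100, so α = 1078939/1108293.
Then β = ((1207/180) − 5·(1078939/1108293))/(39721/32400) = 553860/369431.
Residuals: 523933/1108293, 20124/12739, -1406272/1108293, 2031040/1108293, -342909/369431; SSR = 9474722/1108293.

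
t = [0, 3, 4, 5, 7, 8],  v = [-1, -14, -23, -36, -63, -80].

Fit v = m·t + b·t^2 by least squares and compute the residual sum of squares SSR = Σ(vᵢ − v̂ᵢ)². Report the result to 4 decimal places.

SSR = 3.5662

The normal equations are: 163·m + 1071·b = -1395;  1071·m + 7459·b = -9601.
Eliminating b: 7459·(row 1) − 1071·(row 2) gives 68776·m = 7459·(-1395) − 1071·(-9601) = -122634, so m = -61317/34388.
Then b = ((-9601) − 1071·(-61317/34388))/7459 = -35459/34388.
Residuals: -1, 10825/17194, 5422/8597, -11227/8597, 133/17194, 2218/8597; SSR = 61317/17194.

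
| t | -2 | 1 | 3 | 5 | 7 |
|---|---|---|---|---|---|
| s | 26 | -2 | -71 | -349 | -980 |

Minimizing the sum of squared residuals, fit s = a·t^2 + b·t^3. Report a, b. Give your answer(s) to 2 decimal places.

a = 1.01, b = -3.00

Sums needed: Σt^2·t^2 = 3124, Σt^2·t^3 = 20144, Σt^3·t^3 = 134068.
Right-hand side: Σt^2·s = -57282, Σt^3·s = -381892.
Eliminating b: 134068·(row 1) − 20144·(row 2) gives 13047696·a = 134068·(-57282) − 20144·(-381892) = 13149272, so a = 1643659/1630962.
Then b = ((-381892) − 20144·(1643659/1630962))/134068 = -2446375/815481.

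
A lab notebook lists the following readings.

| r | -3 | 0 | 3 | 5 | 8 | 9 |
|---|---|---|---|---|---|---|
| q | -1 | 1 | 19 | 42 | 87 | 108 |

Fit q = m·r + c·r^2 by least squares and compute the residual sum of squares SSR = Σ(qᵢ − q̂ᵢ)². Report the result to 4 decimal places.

Forming MᵀM = [[188, 1366]; [1366, 11444]] and Mᵀq = [1938, 15528]ᵀ gives MᵀM·[m, c]ᵀ = Mᵀq.
Determinant 188·11444 − 1366² = 285516.
m = (1938·11444 − 1366·15528)/285516 = 80602/23793; c = (188·15528 − 1366·1938)/285516 = 22663/23793.
Residuals: 4682/7931, 1, 2098/7931, 9907/7931, -8419/7931, 2841/7931; SSR = 33580/7931.

SSR = 4.2340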